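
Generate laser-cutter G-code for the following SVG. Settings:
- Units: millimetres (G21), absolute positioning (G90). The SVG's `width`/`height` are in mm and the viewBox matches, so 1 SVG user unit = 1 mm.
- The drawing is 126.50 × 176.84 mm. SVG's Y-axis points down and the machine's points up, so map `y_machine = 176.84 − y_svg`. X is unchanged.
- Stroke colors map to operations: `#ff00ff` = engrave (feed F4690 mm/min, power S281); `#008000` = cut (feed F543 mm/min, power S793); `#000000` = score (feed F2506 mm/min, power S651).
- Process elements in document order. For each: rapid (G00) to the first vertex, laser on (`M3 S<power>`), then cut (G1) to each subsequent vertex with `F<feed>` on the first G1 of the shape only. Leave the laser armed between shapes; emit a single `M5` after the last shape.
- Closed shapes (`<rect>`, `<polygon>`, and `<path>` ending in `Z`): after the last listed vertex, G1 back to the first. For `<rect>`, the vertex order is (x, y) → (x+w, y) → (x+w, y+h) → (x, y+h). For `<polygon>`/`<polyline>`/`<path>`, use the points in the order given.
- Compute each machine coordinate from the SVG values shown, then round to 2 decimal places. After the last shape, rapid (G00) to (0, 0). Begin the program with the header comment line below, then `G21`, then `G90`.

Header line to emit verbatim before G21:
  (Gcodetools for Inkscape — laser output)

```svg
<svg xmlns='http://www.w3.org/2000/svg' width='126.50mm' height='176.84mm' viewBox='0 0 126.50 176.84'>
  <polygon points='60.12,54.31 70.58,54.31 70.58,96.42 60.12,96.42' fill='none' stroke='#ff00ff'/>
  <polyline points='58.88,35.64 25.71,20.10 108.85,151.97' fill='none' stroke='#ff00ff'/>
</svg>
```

(Gcodetools for Inkscape — laser output)
G21
G90
G00 X60.12 Y122.53
M3 S281
G1 X70.58 Y122.53 F4690
G1 X70.58 Y80.42
G1 X60.12 Y80.42
G1 X60.12 Y122.53
G00 X58.88 Y141.20
M3 S281
G1 X25.71 Y156.74 F4690
G1 X108.85 Y24.87
M5
G00 X0.00 Y0.00

viewBox `0 0 126.50 176.84` with mm width/height → 1 unit = 1 mm. Flip: y_m = 176.84 − y_svg.

**Shape 1** — `<polygon>` rectangle, stroke `#ff00ff` → engrave (S281, F4690). Machine vertices: (60.12,122.53) → (70.58,122.53) → (70.58,80.42) → (60.12,80.42) → (60.12,122.53). Closed: final G1 returns to the first vertex.

**Shape 2** — `<polyline>` open polyline, stroke `#ff00ff` → engrave (S281, F4690). Machine vertices: (58.88,141.20) → (25.71,156.74) → (108.85,24.87). Open path.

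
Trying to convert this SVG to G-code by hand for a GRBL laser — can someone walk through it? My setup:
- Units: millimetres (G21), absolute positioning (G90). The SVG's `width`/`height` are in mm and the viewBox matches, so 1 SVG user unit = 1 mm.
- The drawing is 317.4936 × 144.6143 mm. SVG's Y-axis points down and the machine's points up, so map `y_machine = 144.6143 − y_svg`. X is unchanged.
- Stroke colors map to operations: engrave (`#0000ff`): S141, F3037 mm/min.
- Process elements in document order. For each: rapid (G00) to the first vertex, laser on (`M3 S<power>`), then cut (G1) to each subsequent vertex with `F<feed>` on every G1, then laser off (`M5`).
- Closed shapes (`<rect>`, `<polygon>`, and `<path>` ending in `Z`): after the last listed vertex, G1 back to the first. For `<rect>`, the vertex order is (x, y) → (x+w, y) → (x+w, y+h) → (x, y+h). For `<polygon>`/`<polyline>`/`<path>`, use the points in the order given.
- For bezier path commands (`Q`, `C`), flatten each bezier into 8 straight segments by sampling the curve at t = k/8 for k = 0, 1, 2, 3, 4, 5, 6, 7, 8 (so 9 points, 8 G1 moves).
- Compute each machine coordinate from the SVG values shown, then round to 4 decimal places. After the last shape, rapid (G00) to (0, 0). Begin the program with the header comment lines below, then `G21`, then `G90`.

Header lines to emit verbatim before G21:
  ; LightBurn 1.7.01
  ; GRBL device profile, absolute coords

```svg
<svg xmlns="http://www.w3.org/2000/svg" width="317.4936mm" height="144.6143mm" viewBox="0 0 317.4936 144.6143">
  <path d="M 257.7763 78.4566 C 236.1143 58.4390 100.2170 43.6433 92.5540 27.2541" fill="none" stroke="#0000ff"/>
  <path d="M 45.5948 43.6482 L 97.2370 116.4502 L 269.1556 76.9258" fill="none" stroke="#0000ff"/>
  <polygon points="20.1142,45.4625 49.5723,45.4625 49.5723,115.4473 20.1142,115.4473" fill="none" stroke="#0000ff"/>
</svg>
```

Since the viewBox matches the mm dimensions, user units are millimetres directly. The only transform is the Y-flip y_m = 144.6143 − y_svg.

Shape 1 is a cubic bezier drawn with `<path>`. Its stroke #0000ff means engrave at S141, F3037. After flipping Y the toolpath is (257.7763,66.1577) → (244.7718,73.4328) → (223.8993,80.2983) → (198.0000,86.8339) → (169.9155,93.1196) → (142.4872,99.2352) → (118.5566,105.2606) → (100.9650,111.2756) → (92.5540,117.3602).

Shape 2 is a open polyline drawn with `<path>`. Its stroke #0000ff means engrave at S141, F3037. After flipping Y the toolpath is (45.5948,100.9661) → (97.2370,28.1641) → (269.1556,67.6885).

Shape 3 is a rectangle drawn with `<polygon>`. Its stroke #0000ff means engrave at S141, F3037. After flipping Y the toolpath is (20.1142,99.1518) → (49.5723,99.1518) → (49.5723,29.1670) → (20.1142,29.1670) → (20.1142,99.1518), returning to the start.

; LightBurn 1.7.01
; GRBL device profile, absolute coords
G21
G90
G00 X257.7763 Y66.1577
M3 S141
G1 X244.7718 Y73.4328 F3037
G1 X223.8993 Y80.2983 F3037
G1 X198.0000 Y86.8339 F3037
G1 X169.9155 Y93.1196 F3037
G1 X142.4872 Y99.2352 F3037
G1 X118.5566 Y105.2606 F3037
G1 X100.9650 Y111.2756 F3037
G1 X92.5540 Y117.3602 F3037
M5
G00 X45.5948 Y100.9661
M3 S141
G1 X97.2370 Y28.1641 F3037
G1 X269.1556 Y67.6885 F3037
M5
G00 X20.1142 Y99.1518
M3 S141
G1 X49.5723 Y99.1518 F3037
G1 X49.5723 Y29.1670 F3037
G1 X20.1142 Y29.1670 F3037
G1 X20.1142 Y99.1518 F3037
M5
G00 X0.0000 Y0.0000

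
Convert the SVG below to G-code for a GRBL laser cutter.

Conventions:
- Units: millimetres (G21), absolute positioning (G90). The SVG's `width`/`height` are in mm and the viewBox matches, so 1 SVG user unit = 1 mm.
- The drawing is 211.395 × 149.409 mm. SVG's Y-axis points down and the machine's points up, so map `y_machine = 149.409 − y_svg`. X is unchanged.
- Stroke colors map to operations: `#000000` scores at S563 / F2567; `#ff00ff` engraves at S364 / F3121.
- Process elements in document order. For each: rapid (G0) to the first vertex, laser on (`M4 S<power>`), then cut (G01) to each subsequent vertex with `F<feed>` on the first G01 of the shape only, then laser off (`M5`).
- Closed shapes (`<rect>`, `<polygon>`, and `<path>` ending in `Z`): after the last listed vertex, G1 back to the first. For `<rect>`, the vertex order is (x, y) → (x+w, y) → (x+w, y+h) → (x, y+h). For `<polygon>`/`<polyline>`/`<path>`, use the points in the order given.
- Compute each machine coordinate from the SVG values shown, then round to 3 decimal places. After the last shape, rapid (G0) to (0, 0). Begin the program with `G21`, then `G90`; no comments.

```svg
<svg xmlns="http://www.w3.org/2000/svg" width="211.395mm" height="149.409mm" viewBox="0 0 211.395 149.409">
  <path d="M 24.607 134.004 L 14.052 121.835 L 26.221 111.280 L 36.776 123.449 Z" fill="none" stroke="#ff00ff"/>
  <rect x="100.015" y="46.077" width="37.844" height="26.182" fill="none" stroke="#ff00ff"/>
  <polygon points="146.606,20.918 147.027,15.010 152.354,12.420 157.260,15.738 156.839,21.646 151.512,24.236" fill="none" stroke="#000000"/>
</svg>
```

1 u = 1 mm; y_m = 149.409 − y.

[1] `<path>` regular polygon, #ff00ff→engrave S364 F3121: (24.607,15.405) → (14.052,27.574) → (26.221,38.129) → (36.776,25.960) → (24.607,15.405) (closed)

[2] `<rect>` rectangle, #ff00ff→engrave S364 F3121: (100.015,103.332) → (137.859,103.332) → (137.859,77.150) → (100.015,77.150) → (100.015,103.332) (closed)

[3] `<polygon>` regular polygon, #000000→score S563 F2567: (146.606,128.491) → (147.027,134.399) → (152.354,136.989) → (157.260,133.671) → (156.839,127.763) → (151.512,125.173) → (146.606,128.491) (closed)

G21
G90
G0 X24.607 Y15.405
M4 S364
G01 X14.052 Y27.574 F3121
G01 X26.221 Y38.129
G01 X36.776 Y25.960
G01 X24.607 Y15.405
M5
G0 X100.015 Y103.332
M4 S364
G01 X137.859 Y103.332 F3121
G01 X137.859 Y77.150
G01 X100.015 Y77.150
G01 X100.015 Y103.332
M5
G0 X146.606 Y128.491
M4 S563
G01 X147.027 Y134.399 F2567
G01 X152.354 Y136.989
G01 X157.260 Y133.671
G01 X156.839 Y127.763
G01 X151.512 Y125.173
G01 X146.606 Y128.491
M5
G0 X0.000 Y0.000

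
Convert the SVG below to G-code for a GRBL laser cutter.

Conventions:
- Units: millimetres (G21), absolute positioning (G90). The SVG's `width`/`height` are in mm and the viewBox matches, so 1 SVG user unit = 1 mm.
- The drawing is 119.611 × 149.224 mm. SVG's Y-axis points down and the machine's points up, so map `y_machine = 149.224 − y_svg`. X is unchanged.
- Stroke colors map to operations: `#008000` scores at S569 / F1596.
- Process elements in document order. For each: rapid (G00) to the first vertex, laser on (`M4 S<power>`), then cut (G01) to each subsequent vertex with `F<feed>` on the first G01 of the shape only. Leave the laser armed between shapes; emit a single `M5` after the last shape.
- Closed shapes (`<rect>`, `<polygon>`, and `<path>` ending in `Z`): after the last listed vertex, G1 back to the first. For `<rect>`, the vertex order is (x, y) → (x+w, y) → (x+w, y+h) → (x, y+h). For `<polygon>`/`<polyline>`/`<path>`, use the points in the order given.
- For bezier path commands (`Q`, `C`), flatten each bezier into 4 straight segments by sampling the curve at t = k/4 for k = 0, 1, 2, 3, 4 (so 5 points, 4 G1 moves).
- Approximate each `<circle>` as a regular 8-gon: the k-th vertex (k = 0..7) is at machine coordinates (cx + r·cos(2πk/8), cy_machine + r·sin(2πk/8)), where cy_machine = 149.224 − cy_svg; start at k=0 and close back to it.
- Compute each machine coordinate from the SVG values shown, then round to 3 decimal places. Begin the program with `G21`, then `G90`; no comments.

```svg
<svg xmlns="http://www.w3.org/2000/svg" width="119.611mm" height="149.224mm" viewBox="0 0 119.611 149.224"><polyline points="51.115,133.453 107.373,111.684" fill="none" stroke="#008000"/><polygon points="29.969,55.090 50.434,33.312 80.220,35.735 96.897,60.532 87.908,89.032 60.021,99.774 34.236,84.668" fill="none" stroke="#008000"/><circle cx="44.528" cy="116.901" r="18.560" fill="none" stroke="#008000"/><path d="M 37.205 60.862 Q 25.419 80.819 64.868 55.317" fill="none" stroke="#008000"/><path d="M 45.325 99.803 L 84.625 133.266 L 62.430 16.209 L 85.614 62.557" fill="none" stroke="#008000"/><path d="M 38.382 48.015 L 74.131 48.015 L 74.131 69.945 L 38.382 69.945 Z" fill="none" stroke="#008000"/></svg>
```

G21
G90
G00 X51.115 Y15.771
M4 S569
G01 X107.373 Y37.540 F1596
G00 X29.969 Y94.134
M4 S569
G01 X50.434 Y115.912 F1596
G01 X80.220 Y113.489
G01 X96.897 Y88.692
G01 X87.908 Y60.192
G01 X60.021 Y49.450
G01 X34.236 Y64.556
G01 X29.969 Y94.134
G00 X63.088 Y32.323
M4 S569
G01 X57.652 Y45.447 F1596
G01 X44.528 Y50.883
G01 X31.404 Y45.447
G01 X25.968 Y32.323
G01 X31.404 Y19.199
G01 X44.528 Y13.763
G01 X57.652 Y19.199
G01 X63.088 Y32.323
G00 X37.205 Y88.362
M4 S569
G01 X34.514 Y81.225 F1596
G01 X38.228 Y79.770
G01 X48.346 Y83.997
G01 X64.868 Y93.907
G00 X45.325 Y49.421
M4 S569
G01 X84.625 Y15.958 F1596
G01 X62.430 Y133.015
G01 X85.614 Y86.667
G00 X38.382 Y101.209
M4 S569
G01 X74.131 Y101.209 F1596
G01 X74.131 Y79.279
G01 X38.382 Y79.279
G01 X38.382 Y101.209
M5

1 u = 1 mm; y_m = 149.224 − y.

[1] `<polyline>` line segment, #008000→score S569 F1596: (51.115,15.771) → (107.373,37.540)

[2] `<polygon>` regular polygon, #008000→score S569 F1596: (29.969,94.134) → (50.434,115.912) → (80.220,113.489) → (96.897,88.692) → (87.908,60.192) → (60.021,49.450) → (34.236,64.556) → (29.969,94.134) (closed)

[3] `<circle>` circle, #008000→score S569 F1596: (63.088,32.323) → (57.652,45.447) → (44.528,50.883) → (31.404,45.447) → (25.968,32.323) → (31.404,19.199) → (44.528,13.763) → (57.652,19.199) → (63.088,32.323) (closed)

[4] `<path>` quadratic bezier, #008000→score S569 F1596: (37.205,88.362) → (34.514,81.225) → (38.228,79.770) → (48.346,83.997) → (64.868,93.907)

[5] `<path>` open polyline, #008000→score S569 F1596: (45.325,49.421) → (84.625,15.958) → (62.430,133.015) → (85.614,86.667)

[6] `<path>` rectangle, #008000→score S569 F1596: (38.382,101.209) → (74.131,101.209) → (74.131,79.279) → (38.382,79.279) → (38.382,101.209) (closed)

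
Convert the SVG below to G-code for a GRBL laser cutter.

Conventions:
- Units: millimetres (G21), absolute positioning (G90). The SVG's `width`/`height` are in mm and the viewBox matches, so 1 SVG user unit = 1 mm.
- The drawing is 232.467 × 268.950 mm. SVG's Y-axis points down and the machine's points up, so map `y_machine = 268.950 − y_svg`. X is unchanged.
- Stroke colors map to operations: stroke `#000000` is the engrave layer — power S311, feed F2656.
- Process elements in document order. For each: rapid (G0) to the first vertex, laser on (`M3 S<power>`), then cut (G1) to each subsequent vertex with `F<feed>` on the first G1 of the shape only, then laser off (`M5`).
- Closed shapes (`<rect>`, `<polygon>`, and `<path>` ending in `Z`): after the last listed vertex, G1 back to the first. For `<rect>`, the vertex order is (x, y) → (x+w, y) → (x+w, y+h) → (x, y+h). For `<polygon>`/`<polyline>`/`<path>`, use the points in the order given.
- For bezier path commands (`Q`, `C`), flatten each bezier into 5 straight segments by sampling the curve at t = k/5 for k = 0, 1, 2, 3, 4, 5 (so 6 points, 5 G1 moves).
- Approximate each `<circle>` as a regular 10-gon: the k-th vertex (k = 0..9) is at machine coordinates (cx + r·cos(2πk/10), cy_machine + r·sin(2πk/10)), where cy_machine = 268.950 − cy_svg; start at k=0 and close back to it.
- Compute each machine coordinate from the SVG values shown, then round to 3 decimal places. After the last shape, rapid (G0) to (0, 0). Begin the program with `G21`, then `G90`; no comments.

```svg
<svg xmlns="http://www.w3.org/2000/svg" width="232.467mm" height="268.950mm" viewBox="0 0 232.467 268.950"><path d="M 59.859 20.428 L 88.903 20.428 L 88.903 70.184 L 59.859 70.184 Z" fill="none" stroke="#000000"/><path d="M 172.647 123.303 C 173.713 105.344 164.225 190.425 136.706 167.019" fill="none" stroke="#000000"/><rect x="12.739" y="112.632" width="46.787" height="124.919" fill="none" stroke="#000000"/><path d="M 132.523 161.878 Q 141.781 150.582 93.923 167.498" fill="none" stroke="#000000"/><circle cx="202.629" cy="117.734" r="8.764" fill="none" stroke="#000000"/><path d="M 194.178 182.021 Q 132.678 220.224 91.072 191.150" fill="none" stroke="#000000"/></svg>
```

Since the viewBox matches the mm dimensions, user units are millimetres directly. The only transform is the Y-flip y_m = 268.950 − y_svg.

Shape 1 is a rectangle drawn with `<path>`. Its stroke #000000 means engrave at S311, F2656. After flipping Y the toolpath is (59.859,248.522) → (88.903,248.522) → (88.903,198.766) → (59.859,198.766) → (59.859,248.522), returning to the start.

Shape 2 is a cubic bezier drawn with `<path>`. Its stroke #000000 means engrave at S311, F2656. After flipping Y the toolpath is (172.647,145.647) → (171.960,145.750) → (168.382,131.276) → (161.552,112.380) → (151.113,99.214) → (136.706,101.931).

Shape 3 is a rectangle drawn with `<rect>`. Its stroke #000000 means engrave at S311, F2656. After flipping Y the toolpath is (12.739,156.318) → (59.526,156.318) → (59.526,31.399) → (12.739,31.399) → (12.739,156.318), returning to the start.

Shape 4 is a quadratic bezier drawn with `<path>`. Its stroke #000000 means engrave at S311, F2656. After flipping Y the toolpath is (132.523,107.072) → (133.942,110.462) → (130.791,111.595) → (123.071,110.471) → (110.782,107.090) → (93.923,101.452).

Shape 5 is a circle drawn with `<circle>`. Its stroke #000000 means engrave at S311, F2656. After flipping Y the toolpath is (211.393,151.216) → (209.719,156.367) → (205.337,159.551) → (199.921,159.551) → (195.539,156.367) → (193.865,151.216) → (195.539,146.065) → (199.921,142.881) → (205.337,142.881) → (209.719,146.065) → (211.393,151.216), returning to the start.

Shape 6 is a quadratic bezier drawn with `<path>`. Its stroke #000000 means engrave at S311, F2656. After flipping Y the toolpath is (194.178,86.929) → (170.374,74.339) → (148.161,67.131) → (127.540,65.305) → (108.510,68.861) → (91.072,77.800).

G21
G90
G0 X59.859 Y248.522
M3 S311
G1 X88.903 Y248.522 F2656
G1 X88.903 Y198.766
G1 X59.859 Y198.766
G1 X59.859 Y248.522
M5
G0 X172.647 Y145.647
M3 S311
G1 X171.960 Y145.750 F2656
G1 X168.382 Y131.276
G1 X161.552 Y112.380
G1 X151.113 Y99.214
G1 X136.706 Y101.931
M5
G0 X12.739 Y156.318
M3 S311
G1 X59.526 Y156.318 F2656
G1 X59.526 Y31.399
G1 X12.739 Y31.399
G1 X12.739 Y156.318
M5
G0 X132.523 Y107.072
M3 S311
G1 X133.942 Y110.462 F2656
G1 X130.791 Y111.595
G1 X123.071 Y110.471
G1 X110.782 Y107.090
G1 X93.923 Y101.452
M5
G0 X211.393 Y151.216
M3 S311
G1 X209.719 Y156.367 F2656
G1 X205.337 Y159.551
G1 X199.921 Y159.551
G1 X195.539 Y156.367
G1 X193.865 Y151.216
G1 X195.539 Y146.065
G1 X199.921 Y142.881
G1 X205.337 Y142.881
G1 X209.719 Y146.065
G1 X211.393 Y151.216
M5
G0 X194.178 Y86.929
M3 S311
G1 X170.374 Y74.339 F2656
G1 X148.161 Y67.131
G1 X127.540 Y65.305
G1 X108.510 Y68.861
G1 X91.072 Y77.800
M5
G0 X0.000 Y0.000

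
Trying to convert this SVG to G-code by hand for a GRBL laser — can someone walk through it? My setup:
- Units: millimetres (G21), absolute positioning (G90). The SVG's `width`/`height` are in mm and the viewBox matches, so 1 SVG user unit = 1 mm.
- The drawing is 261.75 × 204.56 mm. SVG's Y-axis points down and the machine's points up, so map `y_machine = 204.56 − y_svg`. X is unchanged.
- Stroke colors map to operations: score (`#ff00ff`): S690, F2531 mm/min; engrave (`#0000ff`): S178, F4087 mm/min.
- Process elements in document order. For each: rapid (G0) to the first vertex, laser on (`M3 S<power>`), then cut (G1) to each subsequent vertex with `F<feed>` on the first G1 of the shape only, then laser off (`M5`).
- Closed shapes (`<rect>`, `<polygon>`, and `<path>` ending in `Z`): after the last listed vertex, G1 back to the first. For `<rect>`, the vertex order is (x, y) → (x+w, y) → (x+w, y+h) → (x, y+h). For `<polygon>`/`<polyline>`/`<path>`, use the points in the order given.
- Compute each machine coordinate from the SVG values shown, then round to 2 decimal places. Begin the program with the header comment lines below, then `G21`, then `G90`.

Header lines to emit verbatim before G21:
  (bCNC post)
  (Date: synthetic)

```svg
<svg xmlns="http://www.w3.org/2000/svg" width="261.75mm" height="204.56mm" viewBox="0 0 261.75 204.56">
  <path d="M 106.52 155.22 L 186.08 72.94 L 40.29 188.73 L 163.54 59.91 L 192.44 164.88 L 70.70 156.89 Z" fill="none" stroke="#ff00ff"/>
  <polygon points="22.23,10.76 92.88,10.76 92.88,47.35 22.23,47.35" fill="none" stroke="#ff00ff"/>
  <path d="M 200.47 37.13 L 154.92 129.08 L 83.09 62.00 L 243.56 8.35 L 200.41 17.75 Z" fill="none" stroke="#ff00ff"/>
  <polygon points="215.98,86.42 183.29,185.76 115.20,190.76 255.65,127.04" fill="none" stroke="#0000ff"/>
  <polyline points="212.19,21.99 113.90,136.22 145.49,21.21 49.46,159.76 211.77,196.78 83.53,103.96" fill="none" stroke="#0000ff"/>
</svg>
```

(bCNC post)
(Date: synthetic)
G21
G90
G0 X106.52 Y49.34
M3 S690
G1 X186.08 Y131.62 F2531
G1 X40.29 Y15.83
G1 X163.54 Y144.65
G1 X192.44 Y39.68
G1 X70.70 Y47.67
G1 X106.52 Y49.34
M5
G0 X22.23 Y193.80
M3 S690
G1 X92.88 Y193.80 F2531
G1 X92.88 Y157.21
G1 X22.23 Y157.21
G1 X22.23 Y193.80
M5
G0 X200.47 Y167.43
M3 S690
G1 X154.92 Y75.48 F2531
G1 X83.09 Y142.56
G1 X243.56 Y196.21
G1 X200.41 Y186.81
G1 X200.47 Y167.43
M5
G0 X215.98 Y118.14
M3 S178
G1 X183.29 Y18.80 F4087
G1 X115.20 Y13.80
G1 X255.65 Y77.52
G1 X215.98 Y118.14
M5
G0 X212.19 Y182.57
M3 S178
G1 X113.90 Y68.34 F4087
G1 X145.49 Y183.35
G1 X49.46 Y44.80
G1 X211.77 Y7.78
G1 X83.53 Y100.60
M5

1 u = 1 mm; y_m = 204.56 − y.

[1] `<path>` closed polygon, #ff00ff→score S690 F2531: (106.52,49.34) → (186.08,131.62) → (40.29,15.83) → (163.54,144.65) → (192.44,39.68) → (70.70,47.67) → (106.52,49.34) (closed)

[2] `<polygon>` rectangle, #ff00ff→score S690 F2531: (22.23,193.80) → (92.88,193.80) → (92.88,157.21) → (22.23,157.21) → (22.23,193.80) (closed)

[3] `<path>` closed polygon, #ff00ff→score S690 F2531: (200.47,167.43) → (154.92,75.48) → (83.09,142.56) → (243.56,196.21) → (200.41,186.81) → (200.47,167.43) (closed)

[4] `<polygon>` closed polygon, #0000ff→engrave S178 F4087: (215.98,118.14) → (183.29,18.80) → (115.20,13.80) → (255.65,77.52) → (215.98,118.14) (closed)

[5] `<polyline>` open polyline, #0000ff→engrave S178 F4087: (212.19,182.57) → (113.90,68.34) → (145.49,183.35) → (49.46,44.80) → (211.77,7.78) → (83.53,100.60)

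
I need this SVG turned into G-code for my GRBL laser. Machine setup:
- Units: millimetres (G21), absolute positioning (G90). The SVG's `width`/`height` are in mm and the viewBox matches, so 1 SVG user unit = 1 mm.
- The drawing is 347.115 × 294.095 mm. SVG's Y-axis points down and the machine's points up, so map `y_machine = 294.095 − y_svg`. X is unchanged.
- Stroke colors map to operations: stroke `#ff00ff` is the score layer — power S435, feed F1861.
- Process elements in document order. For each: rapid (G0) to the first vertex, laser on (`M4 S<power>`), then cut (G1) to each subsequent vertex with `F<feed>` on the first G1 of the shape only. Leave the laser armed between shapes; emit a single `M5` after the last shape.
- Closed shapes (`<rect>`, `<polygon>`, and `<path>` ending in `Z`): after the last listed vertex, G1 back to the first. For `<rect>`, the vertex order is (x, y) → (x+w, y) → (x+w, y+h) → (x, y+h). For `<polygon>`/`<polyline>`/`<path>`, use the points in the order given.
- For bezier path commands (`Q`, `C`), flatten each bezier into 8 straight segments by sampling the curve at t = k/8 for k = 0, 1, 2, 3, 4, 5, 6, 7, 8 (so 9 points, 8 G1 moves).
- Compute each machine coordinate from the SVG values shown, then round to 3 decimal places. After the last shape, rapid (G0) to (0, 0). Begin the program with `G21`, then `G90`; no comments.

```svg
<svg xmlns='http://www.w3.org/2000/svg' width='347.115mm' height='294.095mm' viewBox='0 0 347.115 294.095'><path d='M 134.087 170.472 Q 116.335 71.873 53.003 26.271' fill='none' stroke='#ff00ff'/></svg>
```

G21
G90
G0 X134.087 Y123.623
M4 S435
G1 X128.937 Y147.445 F1861
G1 X122.362 Y169.610
G1 X114.363 Y190.120
G1 X104.940 Y208.973
G1 X94.092 Y226.170
G1 X81.820 Y241.711
G1 X68.124 Y255.595
G1 X53.003 Y267.824
M5
G0 X0.000 Y0.000

viewBox `0 0 347.115 294.095` with mm width/height → 1 unit = 1 mm. Flip: y_m = 294.095 − y_svg.

**Shape 1** — `<path>` quadratic bezier, stroke `#ff00ff` → score (S435, F1861). Control points (SVG): P0=(134.087,170.472), P1=(116.335,71.873), P2=(53.003,26.271); sampled at t=k/8. Machine vertices: (134.087,123.623) → (128.937,147.445) → (122.362,169.610) → (114.363,190.120) → (104.940,208.973) → (94.092,226.170) → (81.820,241.711) → (68.124,255.595) → (53.003,267.824). Open path.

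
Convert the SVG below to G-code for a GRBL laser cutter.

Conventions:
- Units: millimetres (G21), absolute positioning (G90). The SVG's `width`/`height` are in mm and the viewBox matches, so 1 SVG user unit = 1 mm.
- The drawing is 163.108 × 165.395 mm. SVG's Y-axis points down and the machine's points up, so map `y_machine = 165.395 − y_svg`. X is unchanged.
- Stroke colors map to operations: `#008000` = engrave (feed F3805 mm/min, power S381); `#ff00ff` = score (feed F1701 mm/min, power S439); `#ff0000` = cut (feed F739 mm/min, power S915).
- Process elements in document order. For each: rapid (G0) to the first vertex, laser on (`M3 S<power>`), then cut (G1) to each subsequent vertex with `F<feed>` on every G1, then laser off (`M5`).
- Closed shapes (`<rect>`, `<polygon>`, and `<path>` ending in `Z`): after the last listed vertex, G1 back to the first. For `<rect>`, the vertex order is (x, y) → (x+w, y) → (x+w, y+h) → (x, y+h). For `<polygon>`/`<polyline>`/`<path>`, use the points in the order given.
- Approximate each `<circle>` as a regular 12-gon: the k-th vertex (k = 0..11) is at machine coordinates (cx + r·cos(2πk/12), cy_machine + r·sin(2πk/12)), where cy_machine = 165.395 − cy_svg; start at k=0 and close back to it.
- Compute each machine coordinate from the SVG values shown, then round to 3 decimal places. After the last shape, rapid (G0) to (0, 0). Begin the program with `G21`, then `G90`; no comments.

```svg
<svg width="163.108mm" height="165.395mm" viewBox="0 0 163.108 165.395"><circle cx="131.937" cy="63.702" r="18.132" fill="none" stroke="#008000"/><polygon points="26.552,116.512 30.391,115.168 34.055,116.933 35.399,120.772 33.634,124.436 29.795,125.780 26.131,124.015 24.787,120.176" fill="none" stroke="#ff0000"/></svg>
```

G21
G90
G0 X150.069 Y101.693
M3 S381
G1 X147.640 Y110.759 F3805
G1 X141.003 Y117.396 F3805
G1 X131.937 Y119.825 F3805
G1 X122.871 Y117.396 F3805
G1 X116.234 Y110.759 F3805
G1 X113.805 Y101.693 F3805
G1 X116.234 Y92.627 F3805
G1 X122.871 Y85.990 F3805
G1 X131.937 Y83.561 F3805
G1 X141.003 Y85.990 F3805
G1 X147.640 Y92.627 F3805
G1 X150.069 Y101.693 F3805
M5
G0 X26.552 Y48.883
M3 S915
G1 X30.391 Y50.227 F739
G1 X34.055 Y48.462 F739
G1 X35.399 Y44.623 F739
G1 X33.634 Y40.959 F739
G1 X29.795 Y39.615 F739
G1 X26.131 Y41.380 F739
G1 X24.787 Y45.219 F739
G1 X26.552 Y48.883 F739
M5
G0 X0.000 Y0.000

1 u = 1 mm; y_m = 165.395 − y.

[1] `<circle>` circle, #008000→engrave S381 F3805: (150.069,101.693) → (147.640,110.759) → (141.003,117.396) → (131.937,119.825) → (122.871,117.396) → (116.234,110.759) → (113.805,101.693) → (116.234,92.627) → (122.871,85.990) → (131.937,83.561) → (141.003,85.990) → (147.640,92.627) → (150.069,101.693) (closed)

[2] `<polygon>` regular polygon, #ff0000→cut S915 F739: (26.552,48.883) → (30.391,50.227) → (34.055,48.462) → (35.399,44.623) → (33.634,40.959) → (29.795,39.615) → (26.131,41.380) → (24.787,45.219) → (26.552,48.883) (closed)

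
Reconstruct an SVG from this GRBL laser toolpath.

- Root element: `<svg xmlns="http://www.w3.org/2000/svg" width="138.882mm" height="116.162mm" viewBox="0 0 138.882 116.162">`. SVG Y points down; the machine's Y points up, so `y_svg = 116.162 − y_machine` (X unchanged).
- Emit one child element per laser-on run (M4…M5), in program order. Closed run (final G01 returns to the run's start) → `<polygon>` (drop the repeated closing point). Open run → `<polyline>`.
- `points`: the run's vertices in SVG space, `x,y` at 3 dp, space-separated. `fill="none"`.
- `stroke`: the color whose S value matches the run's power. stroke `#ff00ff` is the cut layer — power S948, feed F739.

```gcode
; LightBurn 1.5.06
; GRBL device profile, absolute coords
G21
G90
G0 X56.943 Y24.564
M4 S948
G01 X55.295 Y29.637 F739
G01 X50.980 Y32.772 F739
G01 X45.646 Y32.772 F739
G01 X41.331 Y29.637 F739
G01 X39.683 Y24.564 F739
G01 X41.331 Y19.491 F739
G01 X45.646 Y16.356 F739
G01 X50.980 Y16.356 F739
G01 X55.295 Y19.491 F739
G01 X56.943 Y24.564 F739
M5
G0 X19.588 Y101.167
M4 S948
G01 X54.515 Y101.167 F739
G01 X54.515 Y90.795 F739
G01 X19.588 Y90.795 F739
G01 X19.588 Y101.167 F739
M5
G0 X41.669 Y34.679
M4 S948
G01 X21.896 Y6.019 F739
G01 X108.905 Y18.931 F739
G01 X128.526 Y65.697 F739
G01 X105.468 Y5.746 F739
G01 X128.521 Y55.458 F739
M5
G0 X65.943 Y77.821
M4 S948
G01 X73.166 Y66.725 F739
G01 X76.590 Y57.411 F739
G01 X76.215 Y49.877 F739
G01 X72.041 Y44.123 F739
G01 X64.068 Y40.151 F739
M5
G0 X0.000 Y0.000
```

Machine Y-up, SVG Y-down with viewBox height 116.162, so y_svg = 116.162 − y_machine; X carries over. Every run uses S948, so all elements get stroke `#ff00ff` (cut).

Run 1: The run returns to its start, so emit a `<polygon>` with points (Y-flipped): 56.943,91.598 55.295,86.525 50.980,83.390 45.646,83.390 41.331,86.525 39.683,91.598 41.331,96.671 45.646,99.806 50.980,99.806 55.295,96.671.

Run 2: The run returns to its start, so emit a `<polygon>` with points (Y-flipped): 19.588,14.995 54.515,14.995 54.515,25.367 19.588,25.367.

Run 3: The run is open, so emit a `<polyline>` with points (Y-flipped): 41.669,81.483 21.896,110.143 108.905,97.231 128.526,50.465 105.468,110.416 128.521,60.704.

Run 4: The run is open, so emit a `<polyline>` with points (Y-flipped): 65.943,38.341 73.166,49.437 76.590,58.751 76.215,66.285 72.041,72.039 64.068,76.011.

<svg xmlns="http://www.w3.org/2000/svg" width="138.882mm" height="116.162mm" viewBox="0 0 138.882 116.162">
  <polygon points="56.943,91.598 55.295,86.525 50.980,83.390 45.646,83.390 41.331,86.525 39.683,91.598 41.331,96.671 45.646,99.806 50.980,99.806 55.295,96.671" fill="none" stroke="#ff00ff"/>
  <polygon points="19.588,14.995 54.515,14.995 54.515,25.367 19.588,25.367" fill="none" stroke="#ff00ff"/>
  <polyline points="41.669,81.483 21.896,110.143 108.905,97.231 128.526,50.465 105.468,110.416 128.521,60.704" fill="none" stroke="#ff00ff"/>
  <polyline points="65.943,38.341 73.166,49.437 76.590,58.751 76.215,66.285 72.041,72.039 64.068,76.011" fill="none" stroke="#ff00ff"/>
</svg>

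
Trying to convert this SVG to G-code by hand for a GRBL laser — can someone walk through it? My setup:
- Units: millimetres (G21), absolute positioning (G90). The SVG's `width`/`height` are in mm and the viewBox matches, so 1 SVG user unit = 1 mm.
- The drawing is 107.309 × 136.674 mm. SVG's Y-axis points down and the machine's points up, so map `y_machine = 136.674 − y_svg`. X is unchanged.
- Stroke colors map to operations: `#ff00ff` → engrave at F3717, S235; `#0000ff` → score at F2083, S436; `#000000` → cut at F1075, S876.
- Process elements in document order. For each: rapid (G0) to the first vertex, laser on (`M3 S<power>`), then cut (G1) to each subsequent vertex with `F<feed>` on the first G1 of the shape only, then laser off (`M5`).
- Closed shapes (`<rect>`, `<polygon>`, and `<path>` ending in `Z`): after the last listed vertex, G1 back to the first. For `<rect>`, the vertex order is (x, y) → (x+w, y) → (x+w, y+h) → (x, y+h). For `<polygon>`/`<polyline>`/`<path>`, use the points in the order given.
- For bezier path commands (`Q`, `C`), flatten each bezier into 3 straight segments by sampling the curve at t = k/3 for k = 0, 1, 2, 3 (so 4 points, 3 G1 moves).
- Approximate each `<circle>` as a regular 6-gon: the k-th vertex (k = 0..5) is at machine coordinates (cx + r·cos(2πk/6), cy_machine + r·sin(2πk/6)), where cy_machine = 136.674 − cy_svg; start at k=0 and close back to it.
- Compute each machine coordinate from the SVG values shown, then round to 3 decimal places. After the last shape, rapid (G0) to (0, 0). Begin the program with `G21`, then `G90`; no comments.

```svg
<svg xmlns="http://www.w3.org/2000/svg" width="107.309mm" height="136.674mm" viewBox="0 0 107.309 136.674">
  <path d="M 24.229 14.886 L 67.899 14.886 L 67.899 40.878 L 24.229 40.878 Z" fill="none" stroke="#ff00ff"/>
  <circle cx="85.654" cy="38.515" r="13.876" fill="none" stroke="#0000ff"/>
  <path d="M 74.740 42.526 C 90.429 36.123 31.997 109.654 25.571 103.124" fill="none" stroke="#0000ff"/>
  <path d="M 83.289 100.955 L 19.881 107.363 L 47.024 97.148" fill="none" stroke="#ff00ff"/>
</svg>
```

G21
G90
G0 X24.229 Y121.788
M3 S235
G1 X67.899 Y121.788 F3717
G1 X67.899 Y95.796
G1 X24.229 Y95.796
G1 X24.229 Y121.788
M5
G0 X99.530 Y98.159
M3 S436
G1 X92.592 Y110.176 F2083
G1 X78.716 Y110.176
G1 X71.778 Y98.159
G1 X78.716 Y86.142
G1 X92.592 Y86.142
G1 X99.530 Y98.159
M5
G0 X74.740 Y94.148
M3 S436
G1 X70.393 Y79.832 F2083
G1 X44.661 Y47.781
G1 X25.571 Y33.550
M5
G0 X83.289 Y35.719
M3 S235
G1 X19.881 Y29.311 F3717
G1 X47.024 Y39.526
M5
G0 X0.000 Y0.000

viewBox `0 0 107.309 136.674` with mm width/height → 1 unit = 1 mm. Flip: y_m = 136.674 − y_svg.

**Shape 1** — `<path>` rectangle, stroke `#ff00ff` → engrave (S235, F3717). Machine vertices: (24.229,121.788) → (67.899,121.788) → (67.899,95.796) → (24.229,95.796) → (24.229,121.788). Closed: final G1 returns to the first vertex.

**Shape 2** — `<circle>` circle, stroke `#0000ff` → score (S436, F2083). Machine vertices: (99.530,98.159) → (92.592,110.176) → (78.716,110.176) → (71.778,98.159) → (78.716,86.142) → (92.592,86.142) → (99.530,98.159). Closed: final G1 returns to the first vertex.

**Shape 3** — `<path>` cubic bezier, stroke `#0000ff` → score (S436, F2083). Control points (SVG): P0=(74.740,42.526), P1=(90.429,36.123), P2=(31.997,109.654), P3=(25.571,103.124); sampled at t=k/3. Machine vertices: (74.740,94.148) → (70.393,79.832) → (44.661,47.781) → (25.571,33.550). Open path.

**Shape 4** — `<path>` open polyline, stroke `#ff00ff` → engrave (S235, F3717). Machine vertices: (83.289,35.719) → (19.881,29.311) → (47.024,39.526). Open path.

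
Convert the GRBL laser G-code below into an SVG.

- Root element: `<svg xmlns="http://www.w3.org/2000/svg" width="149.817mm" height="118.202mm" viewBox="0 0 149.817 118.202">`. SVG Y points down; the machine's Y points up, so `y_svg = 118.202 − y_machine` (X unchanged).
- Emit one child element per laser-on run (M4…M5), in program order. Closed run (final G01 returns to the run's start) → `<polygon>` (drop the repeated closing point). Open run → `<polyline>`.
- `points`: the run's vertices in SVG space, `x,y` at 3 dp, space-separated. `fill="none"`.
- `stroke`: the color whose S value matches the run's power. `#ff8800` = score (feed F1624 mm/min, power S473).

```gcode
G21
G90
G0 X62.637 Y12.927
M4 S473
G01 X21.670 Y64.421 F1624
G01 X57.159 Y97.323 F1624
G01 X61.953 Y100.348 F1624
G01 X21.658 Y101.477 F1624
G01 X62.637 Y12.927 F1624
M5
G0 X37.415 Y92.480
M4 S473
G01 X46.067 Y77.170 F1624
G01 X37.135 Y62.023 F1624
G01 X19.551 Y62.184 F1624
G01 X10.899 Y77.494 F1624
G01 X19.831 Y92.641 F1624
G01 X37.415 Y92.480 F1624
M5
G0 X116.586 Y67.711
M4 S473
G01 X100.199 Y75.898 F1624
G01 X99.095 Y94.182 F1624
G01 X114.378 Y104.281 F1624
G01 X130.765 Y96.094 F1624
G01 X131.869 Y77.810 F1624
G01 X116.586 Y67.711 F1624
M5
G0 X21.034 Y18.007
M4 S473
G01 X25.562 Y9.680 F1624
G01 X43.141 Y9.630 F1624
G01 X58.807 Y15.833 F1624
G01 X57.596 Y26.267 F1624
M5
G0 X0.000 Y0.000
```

<svg xmlns="http://www.w3.org/2000/svg" width="149.817mm" height="118.202mm" viewBox="0 0 149.817 118.202">
  <polygon points="62.637,105.275 21.670,53.781 57.159,20.879 61.953,17.854 21.658,16.725" fill="none" stroke="#ff8800"/>
  <polygon points="37.415,25.722 46.067,41.032 37.135,56.179 19.551,56.018 10.899,40.708 19.831,25.561" fill="none" stroke="#ff8800"/>
  <polygon points="116.586,50.491 100.199,42.304 99.095,24.020 114.378,13.921 130.765,22.108 131.869,40.392" fill="none" stroke="#ff8800"/>
  <polyline points="21.034,100.195 25.562,108.522 43.141,108.572 58.807,102.369 57.596,91.935" fill="none" stroke="#ff8800"/>
</svg>

Each laser-on run becomes one SVG element. Flip Y back into SVG space with y_svg = 118.202 − y_machine. Every run uses S473, so all elements get stroke `#ff8800` (score).

Run 1: The run returns to its start, so emit a `<polygon>` with points (Y-flipped): 62.637,105.275 21.670,53.781 57.159,20.879 61.953,17.854 21.658,16.725.

Run 2: The run returns to its start, so emit a `<polygon>` with points (Y-flipped): 37.415,25.722 46.067,41.032 37.135,56.179 19.551,56.018 10.899,40.708 19.831,25.561.

Run 3: The run returns to its start, so emit a `<polygon>` with points (Y-flipped): 116.586,50.491 100.199,42.304 99.095,24.020 114.378,13.921 130.765,22.108 131.869,40.392.

Run 4: The run is open, so emit a `<polyline>` with points (Y-flipped): 21.034,100.195 25.562,108.522 43.141,108.572 58.807,102.369 57.596,91.935.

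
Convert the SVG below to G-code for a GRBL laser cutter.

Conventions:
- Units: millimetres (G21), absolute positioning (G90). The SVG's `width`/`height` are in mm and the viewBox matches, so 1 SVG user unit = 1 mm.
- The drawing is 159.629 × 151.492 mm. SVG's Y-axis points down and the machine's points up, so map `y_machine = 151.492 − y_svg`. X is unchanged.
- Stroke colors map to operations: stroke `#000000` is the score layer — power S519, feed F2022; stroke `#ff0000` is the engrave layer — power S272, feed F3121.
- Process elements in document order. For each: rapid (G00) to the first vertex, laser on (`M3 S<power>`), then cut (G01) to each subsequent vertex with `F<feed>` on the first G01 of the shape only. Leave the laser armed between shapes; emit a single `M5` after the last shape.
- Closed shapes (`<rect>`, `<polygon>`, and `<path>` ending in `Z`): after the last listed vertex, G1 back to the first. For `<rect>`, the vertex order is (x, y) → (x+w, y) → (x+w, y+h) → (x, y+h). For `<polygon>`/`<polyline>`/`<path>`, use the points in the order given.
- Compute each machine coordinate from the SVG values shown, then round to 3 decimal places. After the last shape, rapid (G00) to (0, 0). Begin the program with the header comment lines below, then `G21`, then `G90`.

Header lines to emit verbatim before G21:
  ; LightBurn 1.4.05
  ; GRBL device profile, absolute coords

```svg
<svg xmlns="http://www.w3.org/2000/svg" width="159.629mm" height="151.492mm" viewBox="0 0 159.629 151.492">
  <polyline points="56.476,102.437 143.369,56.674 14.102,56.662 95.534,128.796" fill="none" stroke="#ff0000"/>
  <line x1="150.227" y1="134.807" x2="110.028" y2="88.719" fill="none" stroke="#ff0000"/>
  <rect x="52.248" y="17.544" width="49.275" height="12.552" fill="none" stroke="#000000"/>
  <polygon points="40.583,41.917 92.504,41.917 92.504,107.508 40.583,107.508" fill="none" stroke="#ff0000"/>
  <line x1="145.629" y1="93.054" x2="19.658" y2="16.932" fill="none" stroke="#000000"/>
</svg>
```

viewBox `0 0 159.629 151.492` with mm width/height → 1 unit = 1 mm. Flip: y_m = 151.492 − y_svg.

**Shape 1** — `<polyline>` open polyline, stroke `#ff0000` → engrave (S272, F3121). Machine vertices: (56.476,49.055) → (143.369,94.818) → (14.102,94.830) → (95.534,22.696). Open path.

**Shape 2** — `<line>` line segment, stroke `#ff0000` → engrave (S272, F3121). Machine vertices: (150.227,16.685) → (110.028,62.773). Open path.

**Shape 3** — `<rect>` rectangle, stroke `#000000` → score (S519, F2022). Machine vertices: (52.248,133.948) → (101.523,133.948) → (101.523,121.396) → (52.248,121.396) → (52.248,133.948). Closed: final G1 returns to the first vertex.

**Shape 4** — `<polygon>` rectangle, stroke `#ff0000` → engrave (S272, F3121). Machine vertices: (40.583,109.575) → (92.504,109.575) → (92.504,43.984) → (40.583,43.984) → (40.583,109.575). Closed: final G1 returns to the first vertex.

**Shape 5** — `<line>` line segment, stroke `#000000` → score (S519, F2022). Machine vertices: (145.629,58.438) → (19.658,134.560). Open path.

; LightBurn 1.4.05
; GRBL device profile, absolute coords
G21
G90
G00 X56.476 Y49.055
M3 S272
G01 X143.369 Y94.818 F3121
G01 X14.102 Y94.830
G01 X95.534 Y22.696
G00 X150.227 Y16.685
M3 S272
G01 X110.028 Y62.773 F3121
G00 X52.248 Y133.948
M3 S519
G01 X101.523 Y133.948 F2022
G01 X101.523 Y121.396
G01 X52.248 Y121.396
G01 X52.248 Y133.948
G00 X40.583 Y109.575
M3 S272
G01 X92.504 Y109.575 F3121
G01 X92.504 Y43.984
G01 X40.583 Y43.984
G01 X40.583 Y109.575
G00 X145.629 Y58.438
M3 S519
G01 X19.658 Y134.560 F2022
M5
G00 X0.000 Y0.000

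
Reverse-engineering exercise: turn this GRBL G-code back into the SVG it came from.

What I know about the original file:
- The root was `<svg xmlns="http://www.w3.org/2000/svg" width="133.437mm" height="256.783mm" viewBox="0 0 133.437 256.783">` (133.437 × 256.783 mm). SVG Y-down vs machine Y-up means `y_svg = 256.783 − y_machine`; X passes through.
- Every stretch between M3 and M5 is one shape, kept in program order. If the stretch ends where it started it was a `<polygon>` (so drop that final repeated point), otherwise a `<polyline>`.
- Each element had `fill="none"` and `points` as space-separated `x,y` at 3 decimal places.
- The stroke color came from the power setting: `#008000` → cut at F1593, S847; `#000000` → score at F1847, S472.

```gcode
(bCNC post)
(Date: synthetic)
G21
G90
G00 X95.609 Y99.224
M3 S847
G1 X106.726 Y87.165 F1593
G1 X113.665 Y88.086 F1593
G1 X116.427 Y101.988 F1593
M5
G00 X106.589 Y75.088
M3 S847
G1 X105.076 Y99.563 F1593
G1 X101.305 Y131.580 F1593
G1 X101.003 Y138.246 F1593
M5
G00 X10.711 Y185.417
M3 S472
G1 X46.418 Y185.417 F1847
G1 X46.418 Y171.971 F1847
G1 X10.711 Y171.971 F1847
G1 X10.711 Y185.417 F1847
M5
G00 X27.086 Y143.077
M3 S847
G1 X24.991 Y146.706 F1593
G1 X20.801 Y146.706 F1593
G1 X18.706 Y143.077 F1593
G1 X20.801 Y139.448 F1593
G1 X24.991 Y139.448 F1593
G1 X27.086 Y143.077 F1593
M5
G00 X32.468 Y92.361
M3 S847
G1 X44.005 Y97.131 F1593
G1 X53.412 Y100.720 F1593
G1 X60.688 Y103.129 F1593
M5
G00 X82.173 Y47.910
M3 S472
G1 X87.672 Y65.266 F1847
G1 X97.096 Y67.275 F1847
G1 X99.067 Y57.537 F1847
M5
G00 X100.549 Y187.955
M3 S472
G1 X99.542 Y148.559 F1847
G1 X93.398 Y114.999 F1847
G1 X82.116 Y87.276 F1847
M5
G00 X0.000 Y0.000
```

<svg xmlns="http://www.w3.org/2000/svg" width="133.437mm" height="256.783mm" viewBox="0 0 133.437 256.783">
  <polyline points="95.609,157.559 106.726,169.618 113.665,168.697 116.427,154.795" fill="none" stroke="#008000"/>
  <polyline points="106.589,181.695 105.076,157.220 101.305,125.203 101.003,118.537" fill="none" stroke="#008000"/>
  <polygon points="10.711,71.366 46.418,71.366 46.418,84.812 10.711,84.812" fill="none" stroke="#000000"/>
  <polygon points="27.086,113.706 24.991,110.077 20.801,110.077 18.706,113.706 20.801,117.335 24.991,117.335" fill="none" stroke="#008000"/>
  <polyline points="32.468,164.422 44.005,159.652 53.412,156.063 60.688,153.654" fill="none" stroke="#008000"/>
  <polyline points="82.173,208.873 87.672,191.517 97.096,189.508 99.067,199.246" fill="none" stroke="#000000"/>
  <polyline points="100.549,68.828 99.542,108.224 93.398,141.784 82.116,169.507" fill="none" stroke="#000000"/>
</svg>

y_svg = 256.783 − y_m.

[1] S847→`#008000` (cut); open run; points: 95.609,157.559 106.726,169.618 113.665,168.697 116.427,154.795

[2] S847→`#008000` (cut); open run; points: 106.589,181.695 105.076,157.220 101.305,125.203 101.003,118.537

[3] S472→`#000000` (score); closed run; points: 10.711,71.366 46.418,71.366 46.418,84.812 10.711,84.812

[4] S847→`#008000` (cut); closed run; points: 27.086,113.706 24.991,110.077 20.801,110.077 18.706,113.706 20.801,117.335 24.991,117.335

[5] S847→`#008000` (cut); open run; points: 32.468,164.422 44.005,159.652 53.412,156.063 60.688,153.654

[6] S472→`#000000` (score); open run; points: 82.173,208.873 87.672,191.517 97.096,189.508 99.067,199.246

[7] S472→`#000000` (score); open run; points: 100.549,68.828 99.542,108.224 93.398,141.784 82.116,169.507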